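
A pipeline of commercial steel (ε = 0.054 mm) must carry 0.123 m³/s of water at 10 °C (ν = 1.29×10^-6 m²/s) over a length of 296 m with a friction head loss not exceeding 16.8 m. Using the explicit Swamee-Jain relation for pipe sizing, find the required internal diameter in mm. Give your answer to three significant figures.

Swamee-Jain (Type III): D = 0.66·[ε^1.25·(LQ²/(gh_f))^4.75 + ν·Q^9.4·(L/(gh_f))^5.2]^0.04
LQ²/(gh_f) = 0.02717; L/(gh_f) = 1.796
Term 1 = ε^1.25·(…)^4.75 = 1.69×10^-13; Term 2 = ν·Q^9.4·(…)^5.2 = 7.55×10^-14
D = 0.66·(1.69×10^-13 + 7.55×10^-14)^0.04 = 0.2066 m = 207 mm
Check: V = 3.67 m/s, Re = 5.88×10^5, f = 0.01587, h_f = 15.6 m ≈ 16.8 m ✓

D ≈ 207 mm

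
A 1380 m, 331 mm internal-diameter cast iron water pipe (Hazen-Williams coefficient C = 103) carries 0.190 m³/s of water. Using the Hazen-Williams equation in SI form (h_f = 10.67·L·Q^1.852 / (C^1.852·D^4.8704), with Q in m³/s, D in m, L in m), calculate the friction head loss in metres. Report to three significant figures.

h_f = 10.67·1380·0.190^1.852 / (103^1.852·0.331^4.8704) = 27.74 m

h_f ≈ 27.7 m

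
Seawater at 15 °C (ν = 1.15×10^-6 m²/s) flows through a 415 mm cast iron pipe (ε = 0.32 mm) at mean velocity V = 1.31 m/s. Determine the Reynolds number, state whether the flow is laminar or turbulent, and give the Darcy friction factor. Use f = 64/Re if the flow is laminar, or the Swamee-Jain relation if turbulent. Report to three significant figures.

Re ≈ 4.73×10^5; turbulent; f ≈ 0.0193

Re = VD/ν = 1.310·0.415/1.15×10^-6 = 4.73×10^5
Re > 4000 → turbulent; ε/D = 7.71×10^-4
Swamee-Jain: f = 0.01933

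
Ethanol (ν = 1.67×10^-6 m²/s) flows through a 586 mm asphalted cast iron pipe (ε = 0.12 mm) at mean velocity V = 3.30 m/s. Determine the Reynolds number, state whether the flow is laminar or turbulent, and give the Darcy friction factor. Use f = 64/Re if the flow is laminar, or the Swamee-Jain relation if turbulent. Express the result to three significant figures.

Re ≈ 1.16×10^6; turbulent; f ≈ 0.0147

Re = VD/ν = 3.300·0.586/1.67×10^-6 = 1.16×10^6
Re > 4000 → turbulent; ε/D = 2.05×10^-4
Swamee-Jain: f = 0.01471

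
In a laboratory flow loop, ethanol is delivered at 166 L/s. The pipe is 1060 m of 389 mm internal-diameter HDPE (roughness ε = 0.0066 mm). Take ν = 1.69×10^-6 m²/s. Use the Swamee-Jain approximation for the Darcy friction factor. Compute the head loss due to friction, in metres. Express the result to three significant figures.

V = 4Q/(πD²) = 4·0.166/(π·0.389²) = 1.397 m/s
Re = VD/ν = 1.397·0.389/1.69×10^-6 = 3.22×10^5 → turbulent
ε/D = 0.0066/389 = 1.70×10^-5
Swamee-Jain: f = 0.01440
h_f = f(L/D)V²/(2g) = 0.01440·(1060/0.389)·1.397²/(2·9.81) = 3.901 m

h_f ≈ 3.90 m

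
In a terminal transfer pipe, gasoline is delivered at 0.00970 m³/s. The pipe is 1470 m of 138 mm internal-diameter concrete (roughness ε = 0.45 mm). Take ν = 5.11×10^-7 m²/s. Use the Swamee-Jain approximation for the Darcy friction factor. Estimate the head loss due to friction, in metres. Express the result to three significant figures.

h_f ≈ 6.33 m

V = 4Q/(πD²) = 4·0.00970/(π·0.138²) = 0.6485 m/s
Re = VD/ν = 0.6485·0.138/5.11×10^-7 = 1.75×10^5 → turbulent
ε/D = 0.45/138 = 0.00326
Swamee-Jain: f = 0.02770
h_f = f(L/D)V²/(2g) = 0.02770·(1470/0.138)·0.6485²/(2·9.81) = 6.326 m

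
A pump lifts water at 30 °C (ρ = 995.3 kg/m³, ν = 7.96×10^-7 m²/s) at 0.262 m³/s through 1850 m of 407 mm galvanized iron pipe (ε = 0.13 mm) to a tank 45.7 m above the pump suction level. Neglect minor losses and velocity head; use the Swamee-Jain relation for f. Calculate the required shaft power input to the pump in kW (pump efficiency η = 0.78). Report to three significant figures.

V = 4Q/(πD²) = 2.014 m/s; Re = 1.03×10^6; ε/D = 3.19×10^-4; f = 0.01591
h_f = f(L/D)V²/2g = 14.95 m
Total head H = z + h_f = 45.7 + 14.95 = 60.65 m
P_hyd = ρgQH = 995.3·9.81·0.262·60.65 = 155.1 kW
P_shaft = P_hyd/η = 155.1/0.78 = 198.9 kW

P_shaft ≈ 199 kW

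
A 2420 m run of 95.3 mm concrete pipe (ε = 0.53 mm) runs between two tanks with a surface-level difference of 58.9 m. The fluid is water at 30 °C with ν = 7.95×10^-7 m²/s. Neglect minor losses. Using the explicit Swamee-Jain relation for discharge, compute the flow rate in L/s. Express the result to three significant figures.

Swamee-Jain (Type II): Q = -0.965·√(gD⁵h_f/L)·ln[ε/(3.7D) + √(3.17ν²L/(gD³h_f))]
√(gD⁵h_f/L) = √(9.81·0.0953⁵·58.9/2420) = 0.001370
ε/(3.7D) = 0.00150; √(3.17ν²L/(gD³h_f)) = 9.85×10^-5
Q = -0.965·0.001370·ln(0.001602) = 0.008510 m³/s
Check: V = 1.19 m/s, Re = 1.43×10^5, f = 0.03220, h_f = 59.3 m ≈ 58.9 m ✓

Q ≈ 8.51 L/s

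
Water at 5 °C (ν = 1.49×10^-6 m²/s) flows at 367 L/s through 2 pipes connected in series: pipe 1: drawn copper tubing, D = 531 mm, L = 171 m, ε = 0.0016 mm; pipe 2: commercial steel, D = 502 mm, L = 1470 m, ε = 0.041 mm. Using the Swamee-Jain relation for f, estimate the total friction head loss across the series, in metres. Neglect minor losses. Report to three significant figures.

H ≈ 7.70 m

Pipe 1: V = 1.657 m/s, Re = 5.91×10^5, ε/D = 3.01×10^-6, f = 0.01276, h_1 = f(L/D)V²/2g = 0.5754 m
Pipe 2: V = 1.854 m/s, Re = 6.25×10^5, ε/D = 8.17×10^-5, f = 0.01388, h_2 = f(L/D)V²/2g = 7.121 m
Series → Q common, losses add: H = Σh = 7.697 m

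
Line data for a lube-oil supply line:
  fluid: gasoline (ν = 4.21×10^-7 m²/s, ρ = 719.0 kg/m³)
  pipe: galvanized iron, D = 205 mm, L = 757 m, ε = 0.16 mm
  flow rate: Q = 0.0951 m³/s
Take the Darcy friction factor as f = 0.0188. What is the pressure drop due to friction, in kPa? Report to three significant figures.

Δp ≈ 207 kPa

V = 4Q/(πD²) = 4·0.0951/(π·0.205²) = 2.881 m/s
h_f = f(L/D)V²/(2g) = 0.01880·(757/0.205)·2.881²/(2·9.81) = 29.37 m
Δp = ρg·h_f = 719.0·9.81·29.37 = 207.2 kPa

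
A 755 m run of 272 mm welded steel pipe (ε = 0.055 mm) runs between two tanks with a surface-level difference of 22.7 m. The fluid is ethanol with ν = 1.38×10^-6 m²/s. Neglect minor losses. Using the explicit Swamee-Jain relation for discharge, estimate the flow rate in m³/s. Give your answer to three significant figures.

Q ≈ 0.189 m³/s

Swamee-Jain (Type II): Q = -0.965·√(gD⁵h_f/L)·ln[ε/(3.7D) + √(3.17ν²L/(gD³h_f))]
√(gD⁵h_f/L) = √(9.81·0.272⁵·22.7/755) = 0.02096
ε/(3.7D) = 5.47×10^-5; √(3.17ν²L/(gD³h_f)) = 3.19×10^-5
Q = -0.965·0.02096·ln(8.654×10^-5) = 0.1892 m³/s
Check: V = 3.26 m/s, Re = 6.42×10^5, f = 0.01523, h_f = 22.8 m ≈ 22.7 m ✓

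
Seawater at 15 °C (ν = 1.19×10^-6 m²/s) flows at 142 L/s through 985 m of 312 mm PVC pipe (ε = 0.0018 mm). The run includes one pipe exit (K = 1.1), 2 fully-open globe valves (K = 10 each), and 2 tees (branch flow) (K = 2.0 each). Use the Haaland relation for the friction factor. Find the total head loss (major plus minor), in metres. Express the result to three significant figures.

H_L ≈ 11.7 m

V = 4Q/(πD²) = 1.857 m/s; V²/2g = 0.1758 m
Re = 4.87×10^5, ε/D = 5.77×10^-6 → f = 0.01319 (Haaland)
Major: h_f = f(L/D)·V²/2g = 0.01319·3157·0.1758 = 7.320 m
Minor: ΣK = 25.1; h_m = ΣK·V²/2g = 4.413 m
Total H_L = 7.320 + 4.413 = 11.73 m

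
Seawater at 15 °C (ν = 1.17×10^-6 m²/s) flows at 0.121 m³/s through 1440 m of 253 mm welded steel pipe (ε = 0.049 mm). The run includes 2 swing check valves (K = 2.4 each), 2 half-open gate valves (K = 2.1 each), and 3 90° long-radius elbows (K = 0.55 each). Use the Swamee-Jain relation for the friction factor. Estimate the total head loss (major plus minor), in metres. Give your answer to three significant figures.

H_L ≈ 29.0 m

V = 4Q/(πD²) = 2.407 m/s; V²/2g = 0.2953 m
Re = 5.20×10^5, ε/D = 1.94×10^-4 → f = 0.01540 (Swamee-Jain)
Major: h_f = f(L/D)·V²/2g = 0.01540·5692·0.2953 = 25.88 m
Minor: ΣK = 10.7; h_m = ΣK·V²/2g = 3.145 m
Total H_L = 25.88 + 3.145 = 29.02 m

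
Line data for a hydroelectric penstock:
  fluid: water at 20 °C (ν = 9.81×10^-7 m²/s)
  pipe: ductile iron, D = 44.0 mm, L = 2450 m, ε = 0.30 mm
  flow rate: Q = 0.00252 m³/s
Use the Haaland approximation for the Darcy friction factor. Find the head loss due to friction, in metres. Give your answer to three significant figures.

V = 4Q/(πD²) = 4·0.00252/(π·0.0440²) = 1.657 m/s
Re = VD/ν = 1.657·0.0440/9.81×10^-7 = 7.43×10^4 → turbulent
ε/D = 0.30/44.0 = 0.00682
Haaland: f = 0.03444
h_f = f(L/D)V²/(2g) = 0.03444·(2450/0.0440)·1.657²/(2·9.81) = 268.5 m

h_f ≈ 268 m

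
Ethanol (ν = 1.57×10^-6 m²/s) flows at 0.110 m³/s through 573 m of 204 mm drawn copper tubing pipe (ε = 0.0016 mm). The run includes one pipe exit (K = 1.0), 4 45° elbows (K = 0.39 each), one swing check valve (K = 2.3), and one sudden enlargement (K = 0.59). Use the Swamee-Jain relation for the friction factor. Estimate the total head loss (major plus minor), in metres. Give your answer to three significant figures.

V = 4Q/(πD²) = 3.365 m/s; V²/2g = 0.5773 m
Re = 4.37×10^5, ε/D = 7.84×10^-6 → f = 0.01353 (Swamee-Jain)
Major: h_f = f(L/D)·V²/2g = 0.01353·2809·0.5773 = 21.93 m
Minor: ΣK = 5.45; h_m = ΣK·V²/2g = 3.146 m
Total H_L = 21.93 + 3.146 = 25.08 m

H_L ≈ 25.1 m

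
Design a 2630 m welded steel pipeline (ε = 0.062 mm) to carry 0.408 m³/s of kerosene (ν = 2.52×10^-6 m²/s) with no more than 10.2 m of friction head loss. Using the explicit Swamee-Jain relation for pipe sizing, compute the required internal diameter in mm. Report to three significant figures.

Swamee-Jain (Type III): D = 0.66·[ε^1.25·(LQ²/(gh_f))^4.75 + ν·Q^9.4·(L/(gh_f))^5.2]^0.04
LQ²/(gh_f) = 4.375; L/(gh_f) = 26.28
Term 1 = ε^1.25·(…)^4.75 = 0.00610; Term 2 = ν·Q^9.4·(…)^5.2 = 0.0133
D = 0.66·(0.00610 + 0.0133)^0.04 = 0.5637 m = 564 mm
Check: V = 1.63 m/s, Re = 3.66×10^5, f = 0.01513, h_f = 9.62 m ≈ 10.2 m ✓

D ≈ 564 mm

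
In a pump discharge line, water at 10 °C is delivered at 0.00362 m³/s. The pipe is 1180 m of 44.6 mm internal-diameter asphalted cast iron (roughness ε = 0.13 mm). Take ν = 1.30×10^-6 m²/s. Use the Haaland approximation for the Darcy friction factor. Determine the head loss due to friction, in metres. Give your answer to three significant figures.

h_f ≈ 199 m

V = 4Q/(πD²) = 4·0.00362/(π·0.0446²) = 2.317 m/s
Re = VD/ν = 2.317·0.0446/1.30×10^-6 = 7.95×10^4 → turbulent
ε/D = 0.13/44.6 = 0.00291
Haaland: f = 0.02749
h_f = f(L/D)V²/(2g) = 0.02749·(1180/0.0446)·2.317²/(2·9.81) = 199.0 m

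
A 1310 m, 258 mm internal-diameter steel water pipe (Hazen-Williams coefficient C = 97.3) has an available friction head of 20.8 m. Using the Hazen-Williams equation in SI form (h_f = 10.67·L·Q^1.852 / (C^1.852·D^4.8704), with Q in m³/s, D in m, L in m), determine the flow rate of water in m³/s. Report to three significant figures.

Rearranging: Q = [h_f·C^1.852·D^4.8704 / (10.67·L)]^(1/1.852)
Q = [20.8·97.3^1.852·0.258^4.8704 / (10.67·1310)]^0.540 = 0.08206 m³/s

Q ≈ 0.0821 m³/s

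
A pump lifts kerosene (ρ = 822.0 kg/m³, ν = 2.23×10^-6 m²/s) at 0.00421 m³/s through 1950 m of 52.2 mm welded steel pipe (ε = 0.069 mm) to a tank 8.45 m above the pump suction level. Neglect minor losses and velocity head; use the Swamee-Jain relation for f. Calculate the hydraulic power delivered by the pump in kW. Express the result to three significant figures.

V = 4Q/(πD²) = 1.967 m/s; Re = 4.60×10^4; ε/D = 0.00132; f = 0.02533
h_f = f(L/D)V²/2g = 186.7 m
Total head H = z + h_f = 8.45 + 186.7 = 195.1 m
P_hyd = ρgQH = 822.0·9.81·0.00421·195.1 = 6.624 kW

P_hyd ≈ 6.62 kW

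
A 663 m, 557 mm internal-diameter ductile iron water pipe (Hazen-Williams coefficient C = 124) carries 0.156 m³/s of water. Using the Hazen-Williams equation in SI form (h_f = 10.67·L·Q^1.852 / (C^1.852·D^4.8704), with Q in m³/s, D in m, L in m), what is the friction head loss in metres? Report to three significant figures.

h_f ≈ 0.520 m

h_f = 10.67·663·0.156^1.852 / (124^1.852·0.557^4.8704) = 0.5201 m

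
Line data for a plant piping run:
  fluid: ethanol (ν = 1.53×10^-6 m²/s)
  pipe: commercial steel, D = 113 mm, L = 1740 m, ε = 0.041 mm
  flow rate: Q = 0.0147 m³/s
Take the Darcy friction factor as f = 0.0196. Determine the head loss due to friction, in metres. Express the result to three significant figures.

h_f ≈ 33.0 m

V = 4Q/(πD²) = 4·0.0147/(π·0.113²) = 1.466 m/s
h_f = f(L/D)V²/(2g) = 0.01960·(1740/0.113)·1.466²/(2·9.81) = 33.05 m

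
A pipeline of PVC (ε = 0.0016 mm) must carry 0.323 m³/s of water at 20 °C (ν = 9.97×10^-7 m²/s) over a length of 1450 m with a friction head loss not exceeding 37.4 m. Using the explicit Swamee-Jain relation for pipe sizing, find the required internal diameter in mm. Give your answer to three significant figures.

Swamee-Jain (Type III): D = 0.66·[ε^1.25·(LQ²/(gh_f))^4.75 + ν·Q^9.4·(L/(gh_f))^5.2]^0.04
LQ²/(gh_f) = 0.4123; L/(gh_f) = 3.952
Term 1 = ε^1.25·(…)^4.75 = 8.46×10^-10; Term 2 = ν·Q^9.4·(…)^5.2 = 3.08×10^-8
D = 0.66·(8.46×10^-10 + 3.08×10^-8)^0.04 = 0.3308 m = 331 mm
Check: V = 3.76 m/s, Re = 1.25×10^6, f = 0.01133, h_f = 35.7 m ≈ 37.4 m ✓

D ≈ 331 mm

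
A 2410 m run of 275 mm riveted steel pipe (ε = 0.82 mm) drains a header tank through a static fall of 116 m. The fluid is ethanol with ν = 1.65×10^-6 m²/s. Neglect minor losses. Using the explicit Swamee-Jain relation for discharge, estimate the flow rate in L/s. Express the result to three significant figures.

Swamee-Jain (Type II): Q = -0.965·√(gD⁵h_f/L)·ln[ε/(3.7D) + √(3.17ν²L/(gD³h_f))]
√(gD⁵h_f/L) = √(9.81·0.275⁵·116/2410) = 0.02725
ε/(3.7D) = 8.06×10^-4; √(3.17ν²L/(gD³h_f)) = 2.96×10^-5
Q = -0.965·0.02725·ln(8.355×10^-4) = 0.1864 m³/s
Check: V = 3.14 m/s, Re = 5.23×10^5, f = 0.02649, h_f = 116 m ≈ 116 m ✓

Q ≈ 186 L/s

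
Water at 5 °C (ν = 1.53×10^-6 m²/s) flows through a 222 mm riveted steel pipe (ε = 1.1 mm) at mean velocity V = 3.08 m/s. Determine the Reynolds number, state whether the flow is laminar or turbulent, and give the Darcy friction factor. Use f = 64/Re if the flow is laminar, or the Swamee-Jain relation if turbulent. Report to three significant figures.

Re ≈ 4.47×10^5; turbulent; f ≈ 0.0306

Re = VD/ν = 3.080·0.222/1.53×10^-6 = 4.47×10^5
Re > 4000 → turbulent; ε/D = 0.00495
Swamee-Jain: f = 0.03060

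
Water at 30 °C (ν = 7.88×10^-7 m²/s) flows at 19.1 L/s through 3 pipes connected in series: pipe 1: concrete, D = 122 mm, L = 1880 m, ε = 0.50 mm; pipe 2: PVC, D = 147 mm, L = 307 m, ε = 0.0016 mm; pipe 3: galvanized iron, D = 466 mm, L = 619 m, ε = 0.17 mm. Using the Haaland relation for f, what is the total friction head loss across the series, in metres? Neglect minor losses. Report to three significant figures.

H ≈ 63.0 m

Pipe 1: V = 1.634 m/s, Re = 2.53×10^5, ε/D = 0.00410, f = 0.02907, h_1 = f(L/D)V²/2g = 60.94 m
Pipe 2: V = 1.125 m/s, Re = 2.10×10^5, ε/D = 1.09×10^-5, f = 0.01542, h_2 = f(L/D)V²/2g = 2.079 m
Pipe 3: V = 0.1120 m/s, Re = 6.62×10^4, ε/D = 3.65×10^-4, f = 0.02078, h_3 = f(L/D)V²/2g = 0.01764 m
Series → Q common, losses add: H = Σh = 63.04 m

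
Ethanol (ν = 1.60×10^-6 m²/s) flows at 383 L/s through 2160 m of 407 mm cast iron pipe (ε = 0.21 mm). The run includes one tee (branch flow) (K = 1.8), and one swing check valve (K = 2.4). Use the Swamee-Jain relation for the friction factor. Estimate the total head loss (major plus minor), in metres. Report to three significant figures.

V = 4Q/(πD²) = 2.944 m/s; V²/2g = 0.4417 m
Re = 7.49×10^5, ε/D = 5.16×10^-4 → f = 0.01757 (Swamee-Jain)
Major: h_f = f(L/D)·V²/2g = 0.01757·5307·0.4417 = 41.19 m
Minor: ΣK = 4.20; h_m = ΣK·V²/2g = 1.855 m
Total H_L = 41.19 + 1.855 = 43.05 m

H_L ≈ 43.0 m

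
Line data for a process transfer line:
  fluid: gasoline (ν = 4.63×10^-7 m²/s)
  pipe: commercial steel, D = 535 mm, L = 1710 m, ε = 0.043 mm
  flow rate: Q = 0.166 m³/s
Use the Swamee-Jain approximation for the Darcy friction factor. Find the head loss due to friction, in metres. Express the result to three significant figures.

h_f ≈ 1.19 m

V = 4Q/(πD²) = 4·0.166/(π·0.535²) = 0.7384 m/s
Re = VD/ν = 0.7384·0.535/4.63×10^-7 = 8.53×10^5 → turbulent
ε/D = 0.043/535 = 8.04×10^-5
Swamee-Jain: f = 0.01341
h_f = f(L/D)V²/(2g) = 0.01341·(1710/0.535)·0.7384²/(2·9.81) = 1.191 m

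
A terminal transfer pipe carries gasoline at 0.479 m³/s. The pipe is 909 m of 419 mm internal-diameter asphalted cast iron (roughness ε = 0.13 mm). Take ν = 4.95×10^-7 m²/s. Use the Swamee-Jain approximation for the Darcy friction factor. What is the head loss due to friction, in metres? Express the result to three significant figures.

h_f ≈ 20.5 m

V = 4Q/(πD²) = 4·0.479/(π·0.419²) = 3.474 m/s
Re = VD/ν = 3.474·0.419/4.95×10^-7 = 2.94×10^6 → turbulent
ε/D = 0.13/419 = 3.10×10^-4
Swamee-Jain: f = 0.01536
h_f = f(L/D)V²/(2g) = 0.01536·(909/0.419)·3.474²/(2·9.81) = 20.50 m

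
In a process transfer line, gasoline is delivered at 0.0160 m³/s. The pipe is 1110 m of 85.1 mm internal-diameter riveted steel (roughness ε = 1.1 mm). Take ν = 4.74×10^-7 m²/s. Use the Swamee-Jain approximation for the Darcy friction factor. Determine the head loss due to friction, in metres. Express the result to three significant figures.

V = 4Q/(πD²) = 4·0.0160/(π·0.0851²) = 2.813 m/s
Re = VD/ν = 2.813·0.0851/4.74×10^-7 = 5.05×10^5 → turbulent
ε/D = 1.1/85.1 = 0.0129
Swamee-Jain: f = 0.04160
h_f = f(L/D)V²/(2g) = 0.04160·(1110/0.0851)·2.813²/(2·9.81) = 218.8 m

h_f ≈ 219 m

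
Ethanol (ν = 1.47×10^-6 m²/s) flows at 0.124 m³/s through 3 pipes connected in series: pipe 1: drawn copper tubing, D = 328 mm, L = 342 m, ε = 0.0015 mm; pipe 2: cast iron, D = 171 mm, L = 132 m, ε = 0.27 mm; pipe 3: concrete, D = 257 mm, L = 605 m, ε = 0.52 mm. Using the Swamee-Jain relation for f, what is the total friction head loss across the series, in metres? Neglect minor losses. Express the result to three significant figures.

Pipe 1: V = 1.468 m/s, Re = 3.27×10^5, ε/D = 4.57×10^-6, f = 0.01420, h_1 = f(L/D)V²/2g = 1.625 m
Pipe 2: V = 5.399 m/s, Re = 6.28×10^5, ε/D = 0.00158, f = 0.02247, h_2 = f(L/D)V²/2g = 25.77 m
Pipe 3: V = 2.390 m/s, Re = 4.18×10^5, ε/D = 0.00202, f = 0.02405, h_3 = f(L/D)V²/2g = 16.49 m
Series → Q common, losses add: H = Σh = 43.88 m

H ≈ 43.9 m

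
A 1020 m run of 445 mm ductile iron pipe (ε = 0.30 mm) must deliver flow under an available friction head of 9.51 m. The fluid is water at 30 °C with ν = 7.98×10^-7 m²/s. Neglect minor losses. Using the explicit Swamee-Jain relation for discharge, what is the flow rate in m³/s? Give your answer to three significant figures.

Q ≈ 0.329 m³/s

Swamee-Jain (Type II): Q = -0.965·√(gD⁵h_f/L)·ln[ε/(3.7D) + √(3.17ν²L/(gD³h_f))]
√(gD⁵h_f/L) = √(9.81·0.445⁵·9.51/1020) = 0.03995
ε/(3.7D) = 1.82×10^-4; √(3.17ν²L/(gD³h_f)) = 1.58×10^-5
Q = -0.965·0.03995·ln(1.980×10^-4) = 0.3287 m³/s
Check: V = 2.11 m/s, Re = 1.18×10^6, f = 0.01831, h_f = 9.56 m ≈ 9.51 m ✓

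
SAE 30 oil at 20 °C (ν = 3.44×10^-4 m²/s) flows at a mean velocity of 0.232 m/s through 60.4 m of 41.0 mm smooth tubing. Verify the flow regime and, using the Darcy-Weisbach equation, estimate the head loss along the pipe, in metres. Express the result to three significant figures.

Re = VD/ν = 0.232·0.04100/3.44×10^-4 = 27.7 → laminar (Re < 2300)
f = 64/Re = 2.315
h_f = f(L/D)V²/(2g) = 2.315·(60.4/0.04100)·0.232²/(2·9.81) = 9.354 m

h_f ≈ 9.35 m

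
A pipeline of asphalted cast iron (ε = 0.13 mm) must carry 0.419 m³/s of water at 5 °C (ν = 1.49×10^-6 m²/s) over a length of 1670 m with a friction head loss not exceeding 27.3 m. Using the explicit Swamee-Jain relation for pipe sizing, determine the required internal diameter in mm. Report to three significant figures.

D ≈ 433 mm

Swamee-Jain (Type III): D = 0.66·[ε^1.25·(LQ²/(gh_f))^4.75 + ν·Q^9.4·(L/(gh_f))^5.2]^0.04
LQ²/(gh_f) = 1.095; L/(gh_f) = 6.236
Term 1 = ε^1.25·(…)^4.75 = 2.13×10^-5; Term 2 = ν·Q^9.4·(…)^5.2 = 5.69×10^-6
D = 0.66·(2.13×10^-5 + 5.69×10^-6)^0.04 = 0.4333 m = 433 mm
Check: V = 2.84 m/s, Re = 8.26×10^5, f = 0.01590, h_f = 25.2 m ≈ 27.3 m ✓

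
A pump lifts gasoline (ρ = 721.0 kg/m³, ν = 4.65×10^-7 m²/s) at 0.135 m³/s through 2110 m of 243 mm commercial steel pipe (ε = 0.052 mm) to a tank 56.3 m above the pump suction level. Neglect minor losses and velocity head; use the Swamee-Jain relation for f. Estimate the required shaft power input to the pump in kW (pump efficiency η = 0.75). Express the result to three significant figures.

V = 4Q/(πD²) = 2.911 m/s; Re = 1.52×10^6; ε/D = 2.14×10^-4; f = 0.01463
h_f = f(L/D)V²/2g = 54.87 m
Total head H = z + h_f = 56.3 + 54.87 = 111.2 m
P_hyd = ρgQH = 721.0·9.81·0.135·111.2 = 106.1 kW
P_shaft = P_hyd/η = 106.1/0.75 = 141.5 kW

P_shaft ≈ 142 kW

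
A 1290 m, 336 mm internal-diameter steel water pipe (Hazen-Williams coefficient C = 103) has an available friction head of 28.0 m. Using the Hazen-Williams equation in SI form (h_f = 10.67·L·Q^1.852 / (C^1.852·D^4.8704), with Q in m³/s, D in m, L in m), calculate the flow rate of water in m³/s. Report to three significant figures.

Rearranging: Q = [h_f·C^1.852·D^4.8704 / (10.67·L)]^(1/1.852)
Q = [28.0·103^1.852·0.336^4.8704 / (10.67·1290)]^0.540 = 0.2060 m³/s

Q ≈ 0.206 m³/s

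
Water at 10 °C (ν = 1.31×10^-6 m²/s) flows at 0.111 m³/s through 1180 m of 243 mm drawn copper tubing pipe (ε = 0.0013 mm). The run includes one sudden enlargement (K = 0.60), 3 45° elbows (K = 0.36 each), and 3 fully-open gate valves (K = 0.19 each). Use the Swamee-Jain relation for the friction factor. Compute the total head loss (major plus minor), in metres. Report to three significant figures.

V = 4Q/(πD²) = 2.393 m/s; V²/2g = 0.2920 m
Re = 4.44×10^5, ε/D = 5.35×10^-6 → f = 0.01345 (Swamee-Jain)
Major: h_f = f(L/D)·V²/2g = 0.01345·4856·0.2920 = 19.08 m
Minor: ΣK = 2.25; h_m = ΣK·V²/2g = 0.6569 m
Total H_L = 19.08 + 0.6569 = 19.73 m

H_L ≈ 19.7 m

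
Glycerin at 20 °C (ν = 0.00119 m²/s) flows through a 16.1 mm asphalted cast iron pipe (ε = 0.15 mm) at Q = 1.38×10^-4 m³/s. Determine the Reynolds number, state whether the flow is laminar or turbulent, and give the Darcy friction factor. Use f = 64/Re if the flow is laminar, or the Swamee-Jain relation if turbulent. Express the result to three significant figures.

V = 4Q/(πD²) = 0.6779 m/s
Re = VD/ν = 0.6779·0.0161/0.00119 = 9.17
Re < 2300 → laminar → f = 64/Re = 6.979

Re ≈ 9.17; laminar; f = 64/Re ≈ 6.98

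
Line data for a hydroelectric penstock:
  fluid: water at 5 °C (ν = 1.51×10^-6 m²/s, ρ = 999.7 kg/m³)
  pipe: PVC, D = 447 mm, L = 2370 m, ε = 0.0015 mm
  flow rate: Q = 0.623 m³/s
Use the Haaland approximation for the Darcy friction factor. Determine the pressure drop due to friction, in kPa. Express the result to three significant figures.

V = 4Q/(πD²) = 4·0.623/(π·0.447²) = 3.970 m/s
Re = VD/ν = 3.970·0.447/1.51×10^-6 = 1.18×10^6 → turbulent
ε/D = 0.0015/447 = 3.36×10^-6
Haaland: f = 0.01134
h_f = f(L/D)V²/(2g) = 0.01134·(2370/0.447)·3.970²/(2·9.81) = 48.30 m
Δp = ρg·h_f = 999.7·9.81·48.30 = 473.7 kPa

Δp ≈ 474 kPa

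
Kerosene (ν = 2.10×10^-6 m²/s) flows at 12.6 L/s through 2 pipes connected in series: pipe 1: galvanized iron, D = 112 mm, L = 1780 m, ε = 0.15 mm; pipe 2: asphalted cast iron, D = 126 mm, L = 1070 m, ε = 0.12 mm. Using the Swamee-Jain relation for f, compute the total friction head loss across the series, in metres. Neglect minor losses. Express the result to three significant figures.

H ≈ 42.5 m

Pipe 1: V = 1.279 m/s, Re = 6.82×10^4, ε/D = 0.00134, f = 0.02428, h_1 = f(L/D)V²/2g = 32.17 m
Pipe 2: V = 1.011 m/s, Re = 6.06×10^4, ε/D = 9.52×10^-4, f = 0.02344, h_2 = f(L/D)V²/2g = 10.36 m
Series → Q common, losses add: H = Σh = 42.53 m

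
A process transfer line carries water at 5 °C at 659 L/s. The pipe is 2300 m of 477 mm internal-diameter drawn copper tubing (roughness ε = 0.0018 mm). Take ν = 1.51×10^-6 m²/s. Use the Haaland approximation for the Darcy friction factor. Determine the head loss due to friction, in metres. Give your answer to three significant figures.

h_f ≈ 38.0 m

V = 4Q/(πD²) = 4·0.659/(π·0.477²) = 3.688 m/s
Re = VD/ν = 3.688·0.477/1.51×10^-6 = 1.16×10^6 → turbulent
ε/D = 0.0018/477 = 3.77×10^-6
Haaland: f = 0.01136
h_f = f(L/D)V²/(2g) = 0.01136·(2300/0.477)·3.688²/(2·9.81) = 37.98 m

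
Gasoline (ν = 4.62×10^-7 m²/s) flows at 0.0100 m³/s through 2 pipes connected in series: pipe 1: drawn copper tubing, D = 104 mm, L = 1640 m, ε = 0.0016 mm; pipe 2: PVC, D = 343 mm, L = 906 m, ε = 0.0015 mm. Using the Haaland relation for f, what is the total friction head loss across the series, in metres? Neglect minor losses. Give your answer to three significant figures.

Pipe 1: V = 1.177 m/s, Re = 2.65×10^5, ε/D = 1.54×10^-5, f = 0.01480, h_1 = f(L/D)V²/2g = 16.48 m
Pipe 2: V = 0.1082 m/s, Re = 8.03×10^4, ε/D = 4.37×10^-6, f = 0.01868, h_2 = f(L/D)V²/2g = 0.02945 m
Series → Q common, losses add: H = Σh = 16.51 m

H ≈ 16.5 m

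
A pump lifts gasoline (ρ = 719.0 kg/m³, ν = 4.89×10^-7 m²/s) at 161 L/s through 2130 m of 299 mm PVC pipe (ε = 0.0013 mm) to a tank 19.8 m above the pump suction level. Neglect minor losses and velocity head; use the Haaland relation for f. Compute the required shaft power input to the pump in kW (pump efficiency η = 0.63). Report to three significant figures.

P_shaft ≈ 73.7 kW

V = 4Q/(πD²) = 2.293 m/s; Re = 1.40×10^6; ε/D = 4.35×10^-6; f = 0.01105
h_f = f(L/D)V²/2g = 21.09 m
Total head H = z + h_f = 19.8 + 21.09 = 40.89 m
P_hyd = ρgQH = 719.0·9.81·0.161·40.89 = 46.44 kW
P_shaft = P_hyd/η = 46.44/0.63 = 73.71 kW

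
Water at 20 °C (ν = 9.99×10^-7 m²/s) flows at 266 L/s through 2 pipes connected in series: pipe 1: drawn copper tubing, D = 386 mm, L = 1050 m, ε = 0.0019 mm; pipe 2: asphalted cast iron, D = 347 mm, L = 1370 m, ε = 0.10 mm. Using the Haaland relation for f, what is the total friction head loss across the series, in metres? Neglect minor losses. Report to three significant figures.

Pipe 1: V = 2.273 m/s, Re = 8.78×10^5, ε/D = 4.92×10^-6, f = 0.01192, h_1 = f(L/D)V²/2g = 8.539 m
Pipe 2: V = 2.813 m/s, Re = 9.77×10^5, ε/D = 2.88×10^-4, f = 0.01551, h_2 = f(L/D)V²/2g = 24.69 m
Series → Q common, losses add: H = Σh = 33.23 m

H ≈ 33.2 m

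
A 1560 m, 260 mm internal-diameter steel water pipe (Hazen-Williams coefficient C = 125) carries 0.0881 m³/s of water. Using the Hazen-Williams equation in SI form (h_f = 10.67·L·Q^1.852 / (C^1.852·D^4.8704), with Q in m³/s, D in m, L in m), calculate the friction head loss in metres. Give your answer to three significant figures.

h_f ≈ 17.1 m

h_f = 10.67·1560·0.0881^1.852 / (125^1.852·0.260^4.8704) = 17.11 m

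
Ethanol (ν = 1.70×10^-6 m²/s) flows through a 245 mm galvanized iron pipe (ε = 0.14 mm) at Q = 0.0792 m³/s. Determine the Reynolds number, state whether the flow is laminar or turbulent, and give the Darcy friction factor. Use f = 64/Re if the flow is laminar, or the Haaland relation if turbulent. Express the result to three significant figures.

V = 4Q/(πD²) = 1.680 m/s
Re = VD/ν = 1.680·0.245/1.70×10^-6 = 2.42×10^5
Re > 4000 → turbulent; ε/D = 5.71×10^-4
Haaland: f = 0.01873

Re ≈ 2.42×10^5; turbulent; f ≈ 0.0187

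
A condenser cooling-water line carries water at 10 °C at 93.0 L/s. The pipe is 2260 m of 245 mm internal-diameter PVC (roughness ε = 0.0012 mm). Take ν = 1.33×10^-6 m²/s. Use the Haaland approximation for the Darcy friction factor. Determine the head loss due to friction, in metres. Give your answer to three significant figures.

h_f ≈ 25.4 m

V = 4Q/(πD²) = 4·0.0930/(π·0.245²) = 1.973 m/s
Re = VD/ν = 1.973·0.245/1.33×10^-6 = 3.63×10^5 → turbulent
ε/D = 0.0012/245 = 4.90×10^-6
Haaland: f = 0.01388
h_f = f(L/D)V²/(2g) = 0.01388·(2260/0.245)·1.973²/(2·9.81) = 25.40 m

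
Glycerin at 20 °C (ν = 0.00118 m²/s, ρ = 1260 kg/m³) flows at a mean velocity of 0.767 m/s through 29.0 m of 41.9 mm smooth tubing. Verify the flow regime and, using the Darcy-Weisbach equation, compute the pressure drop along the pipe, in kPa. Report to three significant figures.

Re = VD/ν = 0.767·0.04190/0.00118 = 27.2 → laminar (Re < 2300)
f = 64/Re = 2.350
h_f = f(L/D)V²/(2g) = 2.350·(29.0/0.04190)·0.767²/(2·9.81) = 48.77 m
Δp = ρg·h_f = 1260·9.81·48.77 = 602.8 kPa

Δp ≈ 603 kPa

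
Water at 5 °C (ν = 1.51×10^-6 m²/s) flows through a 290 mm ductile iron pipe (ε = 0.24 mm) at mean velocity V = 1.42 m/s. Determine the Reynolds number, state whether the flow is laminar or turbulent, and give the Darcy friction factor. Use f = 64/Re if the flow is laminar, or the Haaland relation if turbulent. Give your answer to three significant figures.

Re ≈ 2.73×10^5; turbulent; f ≈ 0.0199

Re = VD/ν = 1.420·0.290/1.51×10^-6 = 2.73×10^5
Re > 4000 → turbulent; ε/D = 8.28×10^-4
Haaland: f = 0.01985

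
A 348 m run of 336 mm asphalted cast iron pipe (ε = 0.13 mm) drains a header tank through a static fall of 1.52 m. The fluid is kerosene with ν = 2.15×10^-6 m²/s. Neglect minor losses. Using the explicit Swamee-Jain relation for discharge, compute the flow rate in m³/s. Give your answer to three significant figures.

Q ≈ 0.111 m³/s

Swamee-Jain (Type II): Q = -0.965·√(gD⁵h_f/L)·ln[ε/(3.7D) + √(3.17ν²L/(gD³h_f))]
√(gD⁵h_f/L) = √(9.81·0.336⁵·1.52/348) = 0.01355
ε/(3.7D) = 1.05×10^-4; √(3.17ν²L/(gD³h_f)) = 9.49×10^-5
Q = -0.965·0.01355·ln(1.995×10^-4) = 0.1114 m³/s
Check: V = 1.26 m/s, Re = 1.96×10^5, f = 0.01835, h_f = 1.53 m ≈ 1.52 m ✓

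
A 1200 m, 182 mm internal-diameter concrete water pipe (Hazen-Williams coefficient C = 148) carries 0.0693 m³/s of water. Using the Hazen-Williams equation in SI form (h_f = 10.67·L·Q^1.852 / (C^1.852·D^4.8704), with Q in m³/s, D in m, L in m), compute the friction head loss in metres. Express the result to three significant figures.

h_f = 10.67·1200·0.0693^1.852 / (148^1.852·0.182^4.8704) = 35.06 m

h_f ≈ 35.1 m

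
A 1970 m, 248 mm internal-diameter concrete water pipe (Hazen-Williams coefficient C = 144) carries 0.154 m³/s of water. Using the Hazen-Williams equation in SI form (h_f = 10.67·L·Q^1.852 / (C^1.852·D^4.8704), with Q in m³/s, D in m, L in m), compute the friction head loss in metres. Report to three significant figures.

h_f = 10.67·1970·0.154^1.852 / (144^1.852·0.248^4.8704) = 58.87 m

h_f ≈ 58.9 m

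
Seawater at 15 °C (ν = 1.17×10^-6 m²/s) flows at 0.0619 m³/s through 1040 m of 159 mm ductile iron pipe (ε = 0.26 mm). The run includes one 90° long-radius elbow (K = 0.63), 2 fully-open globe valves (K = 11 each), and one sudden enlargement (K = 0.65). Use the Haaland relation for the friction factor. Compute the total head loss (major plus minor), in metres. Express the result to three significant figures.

H_L ≈ 85.1 m

V = 4Q/(πD²) = 3.118 m/s; V²/2g = 0.4954 m
Re = 4.24×10^5, ε/D = 0.00164 → f = 0.02270 (Haaland)
Major: h_f = f(L/D)·V²/2g = 0.02270·6541·0.4954 = 73.53 m
Minor: ΣK = 23.3; h_m = ΣK·V²/2g = 11.53 m
Total H_L = 73.53 + 11.53 = 85.07 m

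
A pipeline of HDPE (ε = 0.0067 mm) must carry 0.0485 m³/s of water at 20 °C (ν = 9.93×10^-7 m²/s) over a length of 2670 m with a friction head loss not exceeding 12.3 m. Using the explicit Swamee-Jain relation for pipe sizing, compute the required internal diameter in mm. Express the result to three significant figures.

D ≈ 232 mm

Swamee-Jain (Type III): D = 0.66·[ε^1.25·(LQ²/(gh_f))^4.75 + ν·Q^9.4·(L/(gh_f))^5.2]^0.04
LQ²/(gh_f) = 0.05205; L/(gh_f) = 22.13
Term 1 = ε^1.25·(…)^4.75 = 2.73×10^-13; Term 2 = ν·Q^9.4·(…)^5.2 = 4.33×10^-12
D = 0.66·(2.73×10^-13 + 4.33×10^-12)^0.04 = 0.2323 m = 232 mm
Check: V = 1.14 m/s, Re = 2.68×10^5, f = 0.01500, h_f = 11.5 m ≈ 12.3 m ✓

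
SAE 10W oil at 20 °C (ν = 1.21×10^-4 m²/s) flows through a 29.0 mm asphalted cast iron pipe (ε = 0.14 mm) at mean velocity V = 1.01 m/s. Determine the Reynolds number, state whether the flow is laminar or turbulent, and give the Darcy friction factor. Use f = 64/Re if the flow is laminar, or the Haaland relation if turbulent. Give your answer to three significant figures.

Re = VD/ν = 1.010·0.0290/1.21×10^-4 = 242
Re < 2300 → laminar → f = 64/Re = 0.2644

Re ≈ 242; laminar; f = 64/Re ≈ 0.264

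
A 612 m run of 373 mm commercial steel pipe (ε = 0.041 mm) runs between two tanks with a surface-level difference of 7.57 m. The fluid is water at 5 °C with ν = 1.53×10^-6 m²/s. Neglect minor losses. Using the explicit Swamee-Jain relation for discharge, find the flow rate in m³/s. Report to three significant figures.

Swamee-Jain (Type II): Q = -0.965·√(gD⁵h_f/L)·ln[ε/(3.7D) + √(3.17ν²L/(gD³h_f))]
√(gD⁵h_f/L) = √(9.81·0.373⁵·7.57/612) = 0.02960
ε/(3.7D) = 2.97×10^-5; √(3.17ν²L/(gD³h_f)) = 3.43×10^-5
Q = -0.965·0.02960·ln(6.404×10^-5) = 0.2758 m³/s
Check: V = 2.52 m/s, Re = 6.15×10^5, f = 0.01426, h_f = 7.60 m ≈ 7.57 m ✓

Q ≈ 0.276 m³/s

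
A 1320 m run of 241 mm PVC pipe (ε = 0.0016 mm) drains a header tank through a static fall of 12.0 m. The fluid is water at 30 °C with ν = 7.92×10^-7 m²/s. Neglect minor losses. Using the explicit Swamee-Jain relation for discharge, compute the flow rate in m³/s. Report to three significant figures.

Q ≈ 0.0829 m³/s

Swamee-Jain (Type II): Q = -0.965·√(gD⁵h_f/L)·ln[ε/(3.7D) + √(3.17ν²L/(gD³h_f))]
√(gD⁵h_f/L) = √(9.81·0.241⁵·12.0/1320) = 0.008515
ε/(3.7D) = 1.79×10^-6; √(3.17ν²L/(gD³h_f)) = 3.99×10^-5
Q = -0.965·0.008515·ln(4.171×10^-5) = 0.08287 m³/s
Check: V = 1.82 m/s, Re = 5.53×10^5, f = 0.01297, h_f = 12.0 m ≈ 12.0 m ✓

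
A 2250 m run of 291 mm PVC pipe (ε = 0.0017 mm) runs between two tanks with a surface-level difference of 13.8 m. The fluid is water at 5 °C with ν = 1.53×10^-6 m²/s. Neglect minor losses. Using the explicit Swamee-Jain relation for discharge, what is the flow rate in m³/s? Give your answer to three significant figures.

Q ≈ 0.103 m³/s

Swamee-Jain (Type II): Q = -0.965·√(gD⁵h_f/L)·ln[ε/(3.7D) + √(3.17ν²L/(gD³h_f))]
√(gD⁵h_f/L) = √(9.81·0.291⁵·13.8/2250) = 0.01121
ε/(3.7D) = 1.58×10^-6; √(3.17ν²L/(gD³h_f)) = 7.07×10^-5
Q = -0.965·0.01121·ln(7.232×10^-5) = 0.1031 m³/s
Check: V = 1.55 m/s, Re = 2.95×10^5, f = 0.01449, h_f = 13.7 m ≈ 13.8 m ✓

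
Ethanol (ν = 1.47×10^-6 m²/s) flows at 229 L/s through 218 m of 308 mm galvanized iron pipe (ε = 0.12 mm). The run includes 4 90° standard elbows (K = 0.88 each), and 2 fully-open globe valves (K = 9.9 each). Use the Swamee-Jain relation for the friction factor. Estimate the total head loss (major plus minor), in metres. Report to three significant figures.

H_L ≈ 17.0 m

V = 4Q/(πD²) = 3.074 m/s; V²/2g = 0.4815 m
Re = 6.44×10^5, ε/D = 3.90×10^-4 → f = 0.01681 (Swamee-Jain)
Major: h_f = f(L/D)·V²/2g = 0.01681·707.8·0.4815 = 5.730 m
Minor: ΣK = 23.3; h_m = ΣK·V²/2g = 11.23 m
Total H_L = 5.730 + 11.23 = 16.96 m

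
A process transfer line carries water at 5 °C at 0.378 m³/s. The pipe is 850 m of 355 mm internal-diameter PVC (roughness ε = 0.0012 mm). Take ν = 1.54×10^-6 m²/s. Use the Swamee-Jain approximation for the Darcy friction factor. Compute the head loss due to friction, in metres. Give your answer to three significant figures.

V = 4Q/(πD²) = 4·0.378/(π·0.355²) = 3.819 m/s
Re = VD/ν = 3.819·0.355/1.54×10^-6 = 8.80×10^5 → turbulent
ε/D = 0.0012/355 = 3.38×10^-6
Swamee-Jain: f = 0.01194
h_f = f(L/D)V²/(2g) = 0.01194·(850/0.355)·3.819²/(2·9.81) = 21.25 m

h_f ≈ 21.2 m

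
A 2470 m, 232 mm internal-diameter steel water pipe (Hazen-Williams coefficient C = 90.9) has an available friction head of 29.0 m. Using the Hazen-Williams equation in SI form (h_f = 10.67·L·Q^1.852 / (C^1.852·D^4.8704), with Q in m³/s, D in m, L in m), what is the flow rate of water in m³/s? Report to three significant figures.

Q ≈ 0.0493 m³/s

Rearranging: Q = [h_f·C^1.852·D^4.8704 / (10.67·L)]^(1/1.852)
Q = [29.0·90.9^1.852·0.232^4.8704 / (10.67·2470)]^0.540 = 0.04926 m³/s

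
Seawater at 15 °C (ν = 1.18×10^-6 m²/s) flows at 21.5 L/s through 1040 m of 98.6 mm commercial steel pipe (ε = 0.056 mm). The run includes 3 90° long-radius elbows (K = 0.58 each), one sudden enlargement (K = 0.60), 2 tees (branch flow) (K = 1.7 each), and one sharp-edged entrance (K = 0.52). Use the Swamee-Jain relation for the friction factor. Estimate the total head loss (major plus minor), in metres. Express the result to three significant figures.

H_L ≈ 83.7 m

V = 4Q/(πD²) = 2.816 m/s; V²/2g = 0.4041 m
Re = 2.35×10^5, ε/D = 5.68×10^-4 → f = 0.01903 (Swamee-Jain)
Major: h_f = f(L/D)·V²/2g = 0.01903·10548·0.4041 = 81.12 m
Minor: ΣK = 6.26; h_m = ΣK·V²/2g = 2.530 m
Total H_L = 81.12 + 2.530 = 83.65 m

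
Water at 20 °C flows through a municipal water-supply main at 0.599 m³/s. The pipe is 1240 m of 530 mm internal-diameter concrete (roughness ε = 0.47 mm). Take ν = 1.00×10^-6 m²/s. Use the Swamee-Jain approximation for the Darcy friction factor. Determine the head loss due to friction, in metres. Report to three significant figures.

V = 4Q/(πD²) = 4·0.599/(π·0.530²) = 2.715 m/s
Re = VD/ν = 2.715·0.530/1.00×10^-6 = 1.44×10^6 → turbulent
ε/D = 0.47/530 = 8.87×10^-4
Swamee-Jain: f = 0.01938
h_f = f(L/D)V²/(2g) = 0.01938·(1240/0.530)·2.715²/(2·9.81) = 17.04 m

h_f ≈ 17.0 m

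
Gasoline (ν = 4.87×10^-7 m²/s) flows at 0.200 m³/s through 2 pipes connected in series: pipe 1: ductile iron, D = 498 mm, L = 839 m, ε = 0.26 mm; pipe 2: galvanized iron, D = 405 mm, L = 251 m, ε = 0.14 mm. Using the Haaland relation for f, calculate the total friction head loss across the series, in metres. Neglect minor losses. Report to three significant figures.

H ≈ 2.78 m

Pipe 1: V = 1.027 m/s, Re = 1.05×10^6, ε/D = 5.22×10^-4, f = 0.01730, h_1 = f(L/D)V²/2g = 1.566 m
Pipe 2: V = 1.552 m/s, Re = 1.29×10^6, ε/D = 3.46×10^-4, f = 0.01588, h_2 = f(L/D)V²/2g = 1.209 m
Series → Q common, losses add: H = Σh = 2.775 m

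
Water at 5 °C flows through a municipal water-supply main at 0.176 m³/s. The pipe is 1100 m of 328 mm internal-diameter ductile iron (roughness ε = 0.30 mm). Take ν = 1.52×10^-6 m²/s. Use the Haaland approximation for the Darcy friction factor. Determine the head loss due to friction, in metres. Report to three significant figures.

h_f ≈ 14.7 m

V = 4Q/(πD²) = 4·0.176/(π·0.328²) = 2.083 m/s
Re = VD/ν = 2.083·0.328/1.52×10^-6 = 4.49×10^5 → turbulent
ε/D = 0.30/328 = 9.15×10^-4
Haaland: f = 0.01987
h_f = f(L/D)V²/(2g) = 0.01987·(1100/0.328)·2.083²/(2·9.81) = 14.74 m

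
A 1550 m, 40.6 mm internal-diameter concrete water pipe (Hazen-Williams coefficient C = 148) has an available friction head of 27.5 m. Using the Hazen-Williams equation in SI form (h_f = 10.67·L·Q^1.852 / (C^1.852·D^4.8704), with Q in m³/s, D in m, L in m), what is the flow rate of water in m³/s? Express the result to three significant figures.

Q ≈ 0.00102 m³/s

Rearranging: Q = [h_f·C^1.852·D^4.8704 / (10.67·L)]^(1/1.852)
Q = [27.5·148^1.852·0.0406^4.8704 / (10.67·1550)]^0.540 = 0.001024 m³/s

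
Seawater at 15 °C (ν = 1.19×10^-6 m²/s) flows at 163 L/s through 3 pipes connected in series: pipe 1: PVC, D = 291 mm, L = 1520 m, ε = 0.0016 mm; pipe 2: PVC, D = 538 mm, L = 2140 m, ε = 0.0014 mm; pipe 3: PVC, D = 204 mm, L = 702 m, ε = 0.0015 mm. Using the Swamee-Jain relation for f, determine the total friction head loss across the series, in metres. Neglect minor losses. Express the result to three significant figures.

H ≈ 74.6 m

Pipe 1: V = 2.451 m/s, Re = 5.99×10^5, ε/D = 5.50×10^-6, f = 0.01278, h_1 = f(L/D)V²/2g = 20.43 m
Pipe 2: V = 0.7170 m/s, Re = 3.24×10^5, ε/D = 2.60×10^-6, f = 0.01420, h_2 = f(L/D)V²/2g = 1.480 m
Pipe 3: V = 4.987 m/s, Re = 8.55×10^5, ε/D = 7.35×10^-6, f = 0.01209, h_3 = f(L/D)V²/2g = 52.72 m
Series → Q common, losses add: H = Σh = 74.63 m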